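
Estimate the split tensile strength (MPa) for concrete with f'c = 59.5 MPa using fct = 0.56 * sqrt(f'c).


fct = 0.56 * sqrt(59.5)
= 0.56 * 7.714
= 4.32 MPa

4.32


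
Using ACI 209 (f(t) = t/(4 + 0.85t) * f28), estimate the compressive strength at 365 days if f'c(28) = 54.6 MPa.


f(365) = 365 / (4 + 0.85 * 365) * 54.6
= 365 / 314.25 * 54.6
= 63.42 MPa

63.42


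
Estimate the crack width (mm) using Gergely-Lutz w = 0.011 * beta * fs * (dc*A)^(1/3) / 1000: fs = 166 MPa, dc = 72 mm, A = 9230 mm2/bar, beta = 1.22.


w = 0.011 * beta * fs * (dc * A)^(1/3) / 1000
= 0.011 * 1.22 * 166 * (72 * 9230)^(1/3) / 1000
= 0.194 mm

0.194


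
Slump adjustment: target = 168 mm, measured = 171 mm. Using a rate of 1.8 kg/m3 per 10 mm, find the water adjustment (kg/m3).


Difference = 168 - 171 = -3 mm
Water adjustment = -3 * 1.8 / 10 = -0.5 kg/m3

-0.5


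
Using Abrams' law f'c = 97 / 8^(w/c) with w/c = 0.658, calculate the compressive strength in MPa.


f'c = 97 / 8^0.658
= 97 / 3.929
= 24.69 MPa

24.69


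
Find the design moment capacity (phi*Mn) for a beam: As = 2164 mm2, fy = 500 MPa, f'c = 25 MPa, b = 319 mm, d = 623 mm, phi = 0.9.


a = As * fy / (0.85 * f'c * b)
= 2164 * 500 / (0.85 * 25 * 319)
= 159.6164 mm
Mn = As * fy * (d - a/2) / 10^6
= 587.7335 kN-m
phi*Mn = 0.9 * 587.7335 = 528.96 kN-m

528.96


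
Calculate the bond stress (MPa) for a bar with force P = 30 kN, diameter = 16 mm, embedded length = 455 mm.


u = P / (pi * db * ld)
= 30 * 1000 / (pi * 16 * 455)
= 1.312 MPa

1.312


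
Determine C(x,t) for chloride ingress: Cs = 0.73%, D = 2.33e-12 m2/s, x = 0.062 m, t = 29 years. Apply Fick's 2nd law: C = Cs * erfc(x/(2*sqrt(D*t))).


t_seconds = 29 * 365.25 * 24 * 3600 = 915170400.0 s
arg = 0.062 / (2 * sqrt(2.33e-12 * 915170400.0))
= 0.6713
erfc(0.6713) = 0.3424
C = 0.73 * 0.3424 = 0.25%

0.25


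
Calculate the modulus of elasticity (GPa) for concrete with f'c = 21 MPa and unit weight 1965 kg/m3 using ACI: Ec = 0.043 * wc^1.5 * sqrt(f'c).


Ec = 0.043 * 1965^1.5 * sqrt(21) / 1000
= 17.16 GPa

17.16


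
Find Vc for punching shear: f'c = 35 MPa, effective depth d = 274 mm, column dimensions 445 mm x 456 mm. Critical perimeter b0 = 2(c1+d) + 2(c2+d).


b0 = 2*(445 + 274) + 2*(456 + 274) = 2898 mm
Vc = 0.33 * sqrt(35) * 2898 * 274 / 1000
= 1550.23 kN

1550.23


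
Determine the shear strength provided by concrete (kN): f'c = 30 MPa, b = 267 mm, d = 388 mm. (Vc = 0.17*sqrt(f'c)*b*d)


Vc = 0.17 * sqrt(30) * 267 * 388 / 1000
= 96.46 kN

96.46


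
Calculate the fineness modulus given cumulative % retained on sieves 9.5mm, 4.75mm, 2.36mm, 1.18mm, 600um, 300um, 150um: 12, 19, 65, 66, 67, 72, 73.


FM = sum(cumulative % retained) / 100
= 374 / 100
= 3.74

3.74


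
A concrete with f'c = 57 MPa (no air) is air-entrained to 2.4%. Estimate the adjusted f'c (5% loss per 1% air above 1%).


Strength loss = (2.4 - 1) * 5 = 7.0%
f'c = 57 * (1 - 7.0/100)
= 53.01 MPa

53.01


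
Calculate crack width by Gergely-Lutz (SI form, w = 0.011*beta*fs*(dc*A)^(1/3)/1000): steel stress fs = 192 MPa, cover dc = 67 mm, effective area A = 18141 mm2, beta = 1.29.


w = 0.011 * beta * fs * (dc * A)^(1/3) / 1000
= 0.011 * 1.29 * 192 * (67 * 18141)^(1/3) / 1000
= 0.291 mm

0.291


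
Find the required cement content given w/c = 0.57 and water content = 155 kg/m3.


Cement = water / (w/c)
= 155 / 0.57
= 271.9 kg/m3

271.9


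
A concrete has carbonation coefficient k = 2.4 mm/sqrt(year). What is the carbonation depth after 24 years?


depth = k * sqrt(t)
= 2.4 * sqrt(24)
= 11.76 mm

11.76


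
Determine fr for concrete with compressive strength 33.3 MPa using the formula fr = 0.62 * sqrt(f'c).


fr = 0.62 * sqrt(33.3)
= 3.578 MPa

3.578


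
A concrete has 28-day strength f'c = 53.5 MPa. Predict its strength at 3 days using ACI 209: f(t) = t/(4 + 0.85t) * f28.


f(3) = 3 / (4 + 0.85 * 3) * 53.5
= 3 / 6.55 * 53.5
= 24.5 MPa

24.5


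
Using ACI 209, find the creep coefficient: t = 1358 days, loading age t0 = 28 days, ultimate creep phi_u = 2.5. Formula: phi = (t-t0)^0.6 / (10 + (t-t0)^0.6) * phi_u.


dt = 1358 - 28 = 1330
phi = 1330^0.6 / (10 + 1330^0.6) * 2.5
= 2.205

2.205


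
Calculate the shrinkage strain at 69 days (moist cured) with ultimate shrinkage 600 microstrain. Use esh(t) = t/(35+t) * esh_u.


esh(69) = 69 / (35 + 69) * 600
= 69 / 104 * 600
= 398.1 microstrain

398.1


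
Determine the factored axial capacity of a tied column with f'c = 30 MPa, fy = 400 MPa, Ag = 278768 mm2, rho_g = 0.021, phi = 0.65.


Ast = rho * Ag = 0.021 * 278768 = 5854.128 mm2
phi*Pn = 0.65 * 0.80 * (0.85 * 30 * (278768 - 5854.128) + 400 * 5854.128) / 1000
= 4836.5 kN

4836.5


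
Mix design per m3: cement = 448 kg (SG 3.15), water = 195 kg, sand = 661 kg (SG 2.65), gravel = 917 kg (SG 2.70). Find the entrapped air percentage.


Vol cement = 448 / (3.15 * 1000) = 0.142222 m3
Vol water = 195 / 1000 = 0.195 m3
Vol sand = 661 / (2.65 * 1000) = 0.249434 m3
Vol gravel = 917 / (2.70 * 1000) = 0.33963 m3
Total solid + water volume = 0.926286 m3
Air = (1 - 0.926286) * 100 = 7.37%

7.37


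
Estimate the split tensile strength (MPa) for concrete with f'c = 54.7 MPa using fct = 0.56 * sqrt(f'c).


fct = 0.56 * sqrt(54.7)
= 0.56 * 7.396
= 4.142 MPa

4.142


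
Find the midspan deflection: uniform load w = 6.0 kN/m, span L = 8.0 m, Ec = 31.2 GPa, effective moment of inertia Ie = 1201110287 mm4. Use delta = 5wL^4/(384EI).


Convert: L = 8.0 m = 8000 mm, Ec = 31.2 GPa = 31200 MPa
delta = 5 * 6.0 * 8000^4 / (384 * 31200 * 1201110287)
= 8.54 mm

8.54


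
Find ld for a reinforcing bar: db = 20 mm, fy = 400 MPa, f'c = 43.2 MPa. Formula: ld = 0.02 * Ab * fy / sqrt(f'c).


Ab = pi * 20^2 / 4 = 314.159 mm2
ld = 0.02 * 314.159 * 400 / sqrt(43.2)
= 382.4 mm

382.4


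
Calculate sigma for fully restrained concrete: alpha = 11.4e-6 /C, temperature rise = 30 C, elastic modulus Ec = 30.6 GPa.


sigma = alpha * dT * Ec
= 11.4e-6 * 30 * 30.6 * 1000
= 10.465 MPa

10.465


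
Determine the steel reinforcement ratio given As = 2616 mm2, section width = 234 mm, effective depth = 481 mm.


rho = As / (b * d)
= 2616 / (234 * 481)
= 0.0232

0.0232


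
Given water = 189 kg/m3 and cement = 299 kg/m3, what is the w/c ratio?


w/c = water / cement
w/c = 189 / 299 = 0.632

0.632


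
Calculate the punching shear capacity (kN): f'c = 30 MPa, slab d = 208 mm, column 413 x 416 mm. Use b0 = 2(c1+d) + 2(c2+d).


b0 = 2*(413 + 208) + 2*(416 + 208) = 2490 mm
Vc = 0.33 * sqrt(30) * 2490 * 208 / 1000
= 936.13 kN

936.13


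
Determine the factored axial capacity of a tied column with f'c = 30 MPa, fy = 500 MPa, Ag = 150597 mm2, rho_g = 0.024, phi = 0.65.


Ast = rho * Ag = 0.024 * 150597 = 3614.328 mm2
phi*Pn = 0.65 * 0.80 * (0.85 * 30 * (150597 - 3614.328) + 500 * 3614.328) / 1000
= 2888.72 kN

2888.72


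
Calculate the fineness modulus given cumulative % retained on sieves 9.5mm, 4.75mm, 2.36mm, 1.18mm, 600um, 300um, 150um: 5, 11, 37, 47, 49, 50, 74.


FM = sum(cumulative % retained) / 100
= 273 / 100
= 2.73

2.73


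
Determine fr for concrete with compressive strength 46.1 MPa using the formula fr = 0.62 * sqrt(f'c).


fr = 0.62 * sqrt(46.1)
= 4.21 MPa

4.21


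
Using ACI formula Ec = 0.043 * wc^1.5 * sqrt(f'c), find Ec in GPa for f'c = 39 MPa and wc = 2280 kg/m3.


Ec = 0.043 * 2280^1.5 * sqrt(39) / 1000
= 29.23 GPa

29.23


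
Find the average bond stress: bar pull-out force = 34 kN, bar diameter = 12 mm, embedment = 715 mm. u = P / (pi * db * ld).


u = P / (pi * db * ld)
= 34 * 1000 / (pi * 12 * 715)
= 1.261 MPa

1.261


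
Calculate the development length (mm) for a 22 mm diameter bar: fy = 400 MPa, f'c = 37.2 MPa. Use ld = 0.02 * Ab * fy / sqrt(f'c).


Ab = pi * 22^2 / 4 = 380.133 mm2
ld = 0.02 * 380.133 * 400 / sqrt(37.2)
= 498.6 mm

498.6


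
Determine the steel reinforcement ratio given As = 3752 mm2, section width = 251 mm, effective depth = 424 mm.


rho = As / (b * d)
= 3752 / (251 * 424)
= 0.0353

0.0353


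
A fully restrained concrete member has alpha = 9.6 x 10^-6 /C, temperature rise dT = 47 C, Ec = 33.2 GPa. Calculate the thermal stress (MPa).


sigma = alpha * dT * Ec
= 9.6e-6 * 47 * 33.2 * 1000
= 14.98 MPa

14.98


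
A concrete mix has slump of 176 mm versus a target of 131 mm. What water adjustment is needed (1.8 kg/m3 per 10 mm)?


Difference = 131 - 176 = -45 mm
Water adjustment = -45 * 1.8 / 10 = -8.1 kg/m3

-8.1


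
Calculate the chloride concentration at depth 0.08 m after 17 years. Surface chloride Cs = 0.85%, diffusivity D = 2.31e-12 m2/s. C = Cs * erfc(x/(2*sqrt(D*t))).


t_seconds = 17 * 365.25 * 24 * 3600 = 536479200.0 s
arg = 0.08 / (2 * sqrt(2.31e-12 * 536479200.0))
= 1.1363
erfc(1.1363) = 0.1081
C = 0.85 * 0.1081 = 0.0919%

0.0919


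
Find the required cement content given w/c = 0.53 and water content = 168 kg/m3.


Cement = water / (w/c)
= 168 / 0.53
= 317.0 kg/m3

317.0


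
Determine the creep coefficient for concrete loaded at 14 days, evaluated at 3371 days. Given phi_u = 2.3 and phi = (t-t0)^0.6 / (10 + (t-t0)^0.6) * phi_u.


dt = 3371 - 14 = 3357
phi = 3357^0.6 / (10 + 3357^0.6) * 2.3
= 2.136

2.136


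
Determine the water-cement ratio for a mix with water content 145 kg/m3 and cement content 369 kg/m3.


w/c = water / cement
w/c = 145 / 369 = 0.393

0.393


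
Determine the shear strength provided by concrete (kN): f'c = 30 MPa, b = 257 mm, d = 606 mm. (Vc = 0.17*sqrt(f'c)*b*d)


Vc = 0.17 * sqrt(30) * 257 * 606 / 1000
= 145.02 kN

145.02


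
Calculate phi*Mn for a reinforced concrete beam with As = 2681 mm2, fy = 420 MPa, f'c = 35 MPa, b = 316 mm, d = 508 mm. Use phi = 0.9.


a = As * fy / (0.85 * f'c * b)
= 2681 * 420 / (0.85 * 35 * 316)
= 119.7766 mm
Mn = As * fy * (d - a/2) / 10^6
= 504.5827 kN-m
phi*Mn = 0.9 * 504.5827 = 454.12 kN-m

454.12


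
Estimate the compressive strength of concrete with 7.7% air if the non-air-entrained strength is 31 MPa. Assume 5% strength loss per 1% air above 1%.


Strength loss = (7.7 - 1) * 5 = 33.5%
f'c = 31 * (1 - 33.5/100)
= 20.62 MPa

20.62


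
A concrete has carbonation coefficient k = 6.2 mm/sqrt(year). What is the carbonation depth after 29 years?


depth = k * sqrt(t)
= 6.2 * sqrt(29)
= 33.39 mm

33.39


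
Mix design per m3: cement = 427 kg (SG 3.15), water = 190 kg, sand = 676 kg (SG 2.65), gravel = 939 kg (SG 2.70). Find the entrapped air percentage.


Vol cement = 427 / (3.15 * 1000) = 0.135556 m3
Vol water = 190 / 1000 = 0.19 m3
Vol sand = 676 / (2.65 * 1000) = 0.255094 m3
Vol gravel = 939 / (2.70 * 1000) = 0.347778 m3
Total solid + water volume = 0.928428 m3
Air = (1 - 0.928428) * 100 = 7.16%

7.16


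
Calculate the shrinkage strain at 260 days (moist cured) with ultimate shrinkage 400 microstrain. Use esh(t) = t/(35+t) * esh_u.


esh(260) = 260 / (35 + 260) * 400
= 260 / 295 * 400
= 352.5 microstrain

352.5


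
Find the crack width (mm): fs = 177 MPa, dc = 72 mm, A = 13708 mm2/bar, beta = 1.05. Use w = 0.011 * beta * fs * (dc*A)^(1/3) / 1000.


w = 0.011 * beta * fs * (dc * A)^(1/3) / 1000
= 0.011 * 1.05 * 177 * (72 * 13708)^(1/3) / 1000
= 0.204 mm

0.204


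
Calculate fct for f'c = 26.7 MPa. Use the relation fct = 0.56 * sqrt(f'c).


fct = 0.56 * sqrt(26.7)
= 0.56 * 5.167
= 2.894 MPa

2.894


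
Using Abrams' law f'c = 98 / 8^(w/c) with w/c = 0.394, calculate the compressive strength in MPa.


f'c = 98 / 8^0.394
= 98 / 2.269
= 43.19 MPa

43.19


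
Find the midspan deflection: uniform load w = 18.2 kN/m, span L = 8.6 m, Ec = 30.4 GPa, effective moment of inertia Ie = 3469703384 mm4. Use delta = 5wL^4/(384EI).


Convert: L = 8.6 m = 8600 mm, Ec = 30.4 GPa = 30400 MPa
delta = 5 * 18.2 * 8600^4 / (384 * 30400 * 3469703384)
= 12.29 mm

12.29


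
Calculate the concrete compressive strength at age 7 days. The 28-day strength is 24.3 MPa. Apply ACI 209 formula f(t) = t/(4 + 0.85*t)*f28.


f(7) = 7 / (4 + 0.85 * 7) * 24.3
= 7 / 9.95 * 24.3
= 17.1 MPa

17.1


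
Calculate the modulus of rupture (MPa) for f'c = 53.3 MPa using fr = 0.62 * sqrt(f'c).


fr = 0.62 * sqrt(53.3)
= 4.526 MPa

4.526


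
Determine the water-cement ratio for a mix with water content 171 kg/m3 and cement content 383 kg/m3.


w/c = water / cement
w/c = 171 / 383 = 0.446

0.446


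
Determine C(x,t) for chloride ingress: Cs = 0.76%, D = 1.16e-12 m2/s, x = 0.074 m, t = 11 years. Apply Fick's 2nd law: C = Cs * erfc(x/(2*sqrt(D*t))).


t_seconds = 11 * 365.25 * 24 * 3600 = 347133600.0 s
arg = 0.074 / (2 * sqrt(1.16e-12 * 347133600.0))
= 1.8438
erfc(1.8438) = 0.0091
C = 0.76 * 0.0091 = 0.0069%

0.0069


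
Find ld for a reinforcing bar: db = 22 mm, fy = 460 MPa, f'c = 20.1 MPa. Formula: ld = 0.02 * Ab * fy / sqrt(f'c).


Ab = pi * 22^2 / 4 = 380.133 mm2
ld = 0.02 * 380.133 * 460 / sqrt(20.1)
= 780.1 mm

780.1


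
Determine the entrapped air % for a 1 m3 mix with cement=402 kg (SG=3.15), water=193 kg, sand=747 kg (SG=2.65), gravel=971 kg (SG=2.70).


Vol cement = 402 / (3.15 * 1000) = 0.127619 m3
Vol water = 193 / 1000 = 0.193 m3
Vol sand = 747 / (2.65 * 1000) = 0.281887 m3
Vol gravel = 971 / (2.70 * 1000) = 0.35963 m3
Total solid + water volume = 0.962135 m3
Air = (1 - 0.962135) * 100 = 3.79%

3.79


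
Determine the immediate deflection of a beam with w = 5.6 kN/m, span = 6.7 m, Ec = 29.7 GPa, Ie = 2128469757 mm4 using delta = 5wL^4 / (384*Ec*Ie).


Convert: L = 6.7 m = 6700 mm, Ec = 29.7 GPa = 29700 MPa
delta = 5 * 5.6 * 6700^4 / (384 * 29700 * 2128469757)
= 2.32 mm

2.32


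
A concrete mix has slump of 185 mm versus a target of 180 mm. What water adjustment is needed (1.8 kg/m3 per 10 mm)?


Difference = 180 - 185 = -5 mm
Water adjustment = -5 * 1.8 / 10 = -0.9 kg/m3

-0.9


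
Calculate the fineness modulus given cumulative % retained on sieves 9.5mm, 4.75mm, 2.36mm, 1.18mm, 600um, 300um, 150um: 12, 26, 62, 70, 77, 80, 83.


FM = sum(cumulative % retained) / 100
= 410 / 100
= 4.1

4.1


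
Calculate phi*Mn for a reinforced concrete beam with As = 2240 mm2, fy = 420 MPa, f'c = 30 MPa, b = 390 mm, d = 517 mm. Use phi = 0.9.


a = As * fy / (0.85 * f'c * b)
= 2240 * 420 / (0.85 * 30 * 390)
= 94.6003 mm
Mn = As * fy * (d - a/2) / 10^6
= 441.8936 kN-m
phi*Mn = 0.9 * 441.8936 = 397.7 kN-m

397.7


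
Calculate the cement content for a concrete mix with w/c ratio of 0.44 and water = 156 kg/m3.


Cement = water / (w/c)
= 156 / 0.44
= 354.5 kg/m3

354.5


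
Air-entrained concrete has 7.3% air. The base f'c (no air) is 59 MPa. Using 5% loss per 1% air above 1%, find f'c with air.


Strength loss = (7.3 - 1) * 5 = 31.5%
f'c = 59 * (1 - 31.5/100)
= 40.42 MPa

40.42


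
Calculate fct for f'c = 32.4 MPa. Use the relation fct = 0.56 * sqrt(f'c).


fct = 0.56 * sqrt(32.4)
= 0.56 * 5.692
= 3.188 MPa

3.188


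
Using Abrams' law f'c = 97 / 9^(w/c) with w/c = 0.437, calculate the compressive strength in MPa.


f'c = 97 / 9^0.437
= 97 / 2.612
= 37.13 MPa

37.13


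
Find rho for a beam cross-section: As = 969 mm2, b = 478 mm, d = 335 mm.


rho = As / (b * d)
= 969 / (478 * 335)
= 0.0061

0.0061


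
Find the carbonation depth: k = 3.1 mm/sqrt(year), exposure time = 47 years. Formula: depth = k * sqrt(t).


depth = k * sqrt(t)
= 3.1 * sqrt(47)
= 21.25 mm

21.25


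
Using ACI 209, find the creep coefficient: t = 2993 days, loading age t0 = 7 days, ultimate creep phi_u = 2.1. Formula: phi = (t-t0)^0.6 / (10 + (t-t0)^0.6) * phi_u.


dt = 2993 - 7 = 2986
phi = 2986^0.6 / (10 + 2986^0.6) * 2.1
= 1.94

1.94


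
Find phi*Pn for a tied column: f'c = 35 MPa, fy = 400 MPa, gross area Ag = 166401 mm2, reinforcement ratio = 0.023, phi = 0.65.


Ast = rho * Ag = 0.023 * 166401 = 3827.223 mm2
phi*Pn = 0.65 * 0.80 * (0.85 * 35 * (166401 - 3827.223) + 400 * 3827.223) / 1000
= 3311.08 kN

3311.08


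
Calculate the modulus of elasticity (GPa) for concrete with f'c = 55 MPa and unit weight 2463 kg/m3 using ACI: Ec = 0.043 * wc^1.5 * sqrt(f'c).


Ec = 0.043 * 2463^1.5 * sqrt(55) / 1000
= 38.98 GPa

38.98


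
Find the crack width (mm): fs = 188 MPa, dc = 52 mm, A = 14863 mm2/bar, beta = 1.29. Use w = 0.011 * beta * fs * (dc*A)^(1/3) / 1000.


w = 0.011 * beta * fs * (dc * A)^(1/3) / 1000
= 0.011 * 1.29 * 188 * (52 * 14863)^(1/3) / 1000
= 0.245 mm

0.245


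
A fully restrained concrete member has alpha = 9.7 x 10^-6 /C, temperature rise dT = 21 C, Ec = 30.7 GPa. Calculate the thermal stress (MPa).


sigma = alpha * dT * Ec
= 9.7e-6 * 21 * 30.7 * 1000
= 6.254 MPa

6.254


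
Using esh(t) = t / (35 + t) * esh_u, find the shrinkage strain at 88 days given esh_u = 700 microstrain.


esh(88) = 88 / (35 + 88) * 700
= 88 / 123 * 700
= 500.8 microstrain

500.8


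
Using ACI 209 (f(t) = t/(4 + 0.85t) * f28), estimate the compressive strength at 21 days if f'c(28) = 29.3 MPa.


f(21) = 21 / (4 + 0.85 * 21) * 29.3
= 21 / 21.85 * 29.3
= 28.16 MPa

28.16


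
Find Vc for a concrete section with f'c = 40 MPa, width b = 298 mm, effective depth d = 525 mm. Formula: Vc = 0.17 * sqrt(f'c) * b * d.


Vc = 0.17 * sqrt(40) * 298 * 525 / 1000
= 168.21 kN

168.21


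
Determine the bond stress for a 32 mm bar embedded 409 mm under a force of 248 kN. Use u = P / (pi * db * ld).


u = P / (pi * db * ld)
= 248 * 1000 / (pi * 32 * 409)
= 6.032 MPa

6.032


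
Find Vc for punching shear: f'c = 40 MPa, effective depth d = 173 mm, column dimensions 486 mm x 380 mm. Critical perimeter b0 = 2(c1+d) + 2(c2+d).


b0 = 2*(486 + 173) + 2*(380 + 173) = 2424 mm
Vc = 0.33 * sqrt(40) * 2424 * 173 / 1000
= 875.23 kN

875.23


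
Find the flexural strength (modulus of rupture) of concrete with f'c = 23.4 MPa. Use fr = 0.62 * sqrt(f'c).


fr = 0.62 * sqrt(23.4)
= 2.999 MPa

2.999


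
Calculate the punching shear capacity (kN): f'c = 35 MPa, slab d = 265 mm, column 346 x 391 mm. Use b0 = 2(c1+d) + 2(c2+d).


b0 = 2*(346 + 265) + 2*(391 + 265) = 2534 mm
Vc = 0.33 * sqrt(35) * 2534 * 265 / 1000
= 1310.99 kN

1310.99


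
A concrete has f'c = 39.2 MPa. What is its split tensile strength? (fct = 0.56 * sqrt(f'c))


fct = 0.56 * sqrt(39.2)
= 0.56 * 6.261
= 3.506 MPa

3.506


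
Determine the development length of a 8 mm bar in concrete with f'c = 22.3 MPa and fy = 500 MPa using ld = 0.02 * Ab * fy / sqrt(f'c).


Ab = pi * 8^2 / 4 = 50.265 mm2
ld = 0.02 * 50.265 * 500 / sqrt(22.3)
= 106.4 mm

106.4


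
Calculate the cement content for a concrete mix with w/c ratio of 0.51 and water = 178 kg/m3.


Cement = water / (w/c)
= 178 / 0.51
= 349.0 kg/m3

349.0


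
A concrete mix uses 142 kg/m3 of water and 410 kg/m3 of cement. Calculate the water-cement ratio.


w/c = water / cement
w/c = 142 / 410 = 0.346

0.346


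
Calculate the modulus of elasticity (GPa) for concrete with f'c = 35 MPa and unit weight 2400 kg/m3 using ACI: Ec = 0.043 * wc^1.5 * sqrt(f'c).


Ec = 0.043 * 2400^1.5 * sqrt(35) / 1000
= 29.91 GPa

29.91


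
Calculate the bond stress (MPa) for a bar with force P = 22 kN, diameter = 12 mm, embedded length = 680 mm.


u = P / (pi * db * ld)
= 22 * 1000 / (pi * 12 * 680)
= 0.858 MPa

0.858


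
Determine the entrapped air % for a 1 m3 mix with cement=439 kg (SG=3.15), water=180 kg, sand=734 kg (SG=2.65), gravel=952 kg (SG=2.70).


Vol cement = 439 / (3.15 * 1000) = 0.139365 m3
Vol water = 180 / 1000 = 0.18 m3
Vol sand = 734 / (2.65 * 1000) = 0.276981 m3
Vol gravel = 952 / (2.70 * 1000) = 0.352593 m3
Total solid + water volume = 0.948939 m3
Air = (1 - 0.948939) * 100 = 5.11%

5.11


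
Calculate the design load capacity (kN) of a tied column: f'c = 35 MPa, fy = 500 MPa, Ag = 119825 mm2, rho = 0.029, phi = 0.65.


Ast = rho * Ag = 0.029 * 119825 = 3474.925 mm2
phi*Pn = 0.65 * 0.80 * (0.85 * 35 * (119825 - 3474.925) + 500 * 3474.925) / 1000
= 2703.42 kN

2703.42


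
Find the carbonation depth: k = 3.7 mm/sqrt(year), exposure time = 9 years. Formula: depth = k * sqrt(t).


depth = k * sqrt(t)
= 3.7 * sqrt(9)
= 11.1 mm

11.1


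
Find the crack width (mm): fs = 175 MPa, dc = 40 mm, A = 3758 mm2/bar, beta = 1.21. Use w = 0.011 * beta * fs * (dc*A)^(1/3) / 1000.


w = 0.011 * beta * fs * (dc * A)^(1/3) / 1000
= 0.011 * 1.21 * 175 * (40 * 3758)^(1/3) / 1000
= 0.124 mm

0.124


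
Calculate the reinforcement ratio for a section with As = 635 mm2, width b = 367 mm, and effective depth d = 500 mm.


rho = As / (b * d)
= 635 / (367 * 500)
= 0.0035

0.0035


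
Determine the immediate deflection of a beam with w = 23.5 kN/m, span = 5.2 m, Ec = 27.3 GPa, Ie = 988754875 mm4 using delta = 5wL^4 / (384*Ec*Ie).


Convert: L = 5.2 m = 5200 mm, Ec = 27.3 GPa = 27300 MPa
delta = 5 * 23.5 * 5200^4 / (384 * 27300 * 988754875)
= 8.29 mm

8.29


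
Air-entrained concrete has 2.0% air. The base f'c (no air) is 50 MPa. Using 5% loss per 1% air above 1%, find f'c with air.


Strength loss = (2.0 - 1) * 5 = 5.0%
f'c = 50 * (1 - 5.0/100)
= 47.5 MPa

47.5


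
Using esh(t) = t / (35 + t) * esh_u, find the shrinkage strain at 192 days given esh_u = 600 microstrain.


esh(192) = 192 / (35 + 192) * 600
= 192 / 227 * 600
= 507.5 microstrain

507.5


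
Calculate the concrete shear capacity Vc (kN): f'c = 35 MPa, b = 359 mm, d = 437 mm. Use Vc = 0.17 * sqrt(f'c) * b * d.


Vc = 0.17 * sqrt(35) * 359 * 437 / 1000
= 157.78 kN

157.78


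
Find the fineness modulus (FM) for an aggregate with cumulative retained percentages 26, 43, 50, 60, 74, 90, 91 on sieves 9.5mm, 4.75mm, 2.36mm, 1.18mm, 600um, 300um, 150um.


FM = sum(cumulative % retained) / 100
= 434 / 100
= 4.34

4.34


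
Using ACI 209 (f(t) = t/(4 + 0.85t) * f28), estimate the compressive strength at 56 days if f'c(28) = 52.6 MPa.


f(56) = 56 / (4 + 0.85 * 56) * 52.6
= 56 / 51.6 * 52.6
= 57.09 MPa

57.09


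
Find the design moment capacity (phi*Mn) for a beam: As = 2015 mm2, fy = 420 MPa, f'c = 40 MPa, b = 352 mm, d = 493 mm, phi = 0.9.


a = As * fy / (0.85 * f'c * b)
= 2015 * 420 / (0.85 * 40 * 352)
= 70.7136 mm
Mn = As * fy * (d - a/2) / 10^6
= 387.3035 kN-m
phi*Mn = 0.9 * 387.3035 = 348.57 kN-m

348.57


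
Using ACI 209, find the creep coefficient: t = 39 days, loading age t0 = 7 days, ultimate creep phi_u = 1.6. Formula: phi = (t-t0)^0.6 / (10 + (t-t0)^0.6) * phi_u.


dt = 39 - 7 = 32
phi = 32^0.6 / (10 + 32^0.6) * 1.6
= 0.711

0.711


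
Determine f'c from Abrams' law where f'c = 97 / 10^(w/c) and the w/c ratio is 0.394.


f'c = 97 / 10^0.394
= 97 / 2.477
= 39.15 MPa

39.15


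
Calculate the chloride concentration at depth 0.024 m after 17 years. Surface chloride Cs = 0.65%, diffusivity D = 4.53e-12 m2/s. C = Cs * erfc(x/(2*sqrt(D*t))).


t_seconds = 17 * 365.25 * 24 * 3600 = 536479200.0 s
arg = 0.024 / (2 * sqrt(4.53e-12 * 536479200.0))
= 0.2434
erfc(0.2434) = 0.7307
C = 0.65 * 0.7307 = 0.4749%

0.4749


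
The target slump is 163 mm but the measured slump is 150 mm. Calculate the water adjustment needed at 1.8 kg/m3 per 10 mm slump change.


Difference = 163 - 150 = 13 mm
Water adjustment = 13 * 1.8 / 10 = 2.3 kg/m3

2.3


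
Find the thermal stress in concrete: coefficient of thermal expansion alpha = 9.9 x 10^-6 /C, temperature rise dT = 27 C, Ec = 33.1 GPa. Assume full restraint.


sigma = alpha * dT * Ec
= 9.9e-6 * 27 * 33.1 * 1000
= 8.848 MPa

8.848


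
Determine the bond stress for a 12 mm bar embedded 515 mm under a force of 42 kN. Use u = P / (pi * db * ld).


u = P / (pi * db * ld)
= 42 * 1000 / (pi * 12 * 515)
= 2.163 MPa

2.163


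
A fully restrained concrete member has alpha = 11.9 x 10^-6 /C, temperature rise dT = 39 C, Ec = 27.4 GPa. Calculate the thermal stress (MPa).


sigma = alpha * dT * Ec
= 11.9e-6 * 39 * 27.4 * 1000
= 12.716 MPa

12.716


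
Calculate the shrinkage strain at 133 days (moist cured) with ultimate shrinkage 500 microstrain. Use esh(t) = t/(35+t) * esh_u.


esh(133) = 133 / (35 + 133) * 500
= 133 / 168 * 500
= 395.8 microstrain

395.8


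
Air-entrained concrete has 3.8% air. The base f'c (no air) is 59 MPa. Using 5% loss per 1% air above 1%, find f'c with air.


Strength loss = (3.8 - 1) * 5 = 14.0%
f'c = 59 * (1 - 14.0/100)
= 50.74 MPa

50.74


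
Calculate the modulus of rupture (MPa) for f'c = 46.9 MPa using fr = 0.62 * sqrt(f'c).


fr = 0.62 * sqrt(46.9)
= 4.246 MPa

4.246


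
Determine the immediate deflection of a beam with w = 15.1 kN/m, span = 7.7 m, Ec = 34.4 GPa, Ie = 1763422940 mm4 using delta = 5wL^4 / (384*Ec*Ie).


Convert: L = 7.7 m = 7700 mm, Ec = 34.4 GPa = 34400 MPa
delta = 5 * 15.1 * 7700^4 / (384 * 34400 * 1763422940)
= 11.39 mm

11.39


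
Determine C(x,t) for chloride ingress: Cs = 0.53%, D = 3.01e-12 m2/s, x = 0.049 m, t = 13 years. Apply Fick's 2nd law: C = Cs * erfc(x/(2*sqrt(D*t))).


t_seconds = 13 * 365.25 * 24 * 3600 = 410248800.0 s
arg = 0.049 / (2 * sqrt(3.01e-12 * 410248800.0))
= 0.6972
erfc(0.6972) = 0.3241
C = 0.53 * 0.3241 = 0.1718%

0.1718


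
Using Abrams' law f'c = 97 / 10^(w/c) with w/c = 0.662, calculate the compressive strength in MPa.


f'c = 97 / 10^0.662
= 97 / 4.592
= 21.12 MPa

21.12


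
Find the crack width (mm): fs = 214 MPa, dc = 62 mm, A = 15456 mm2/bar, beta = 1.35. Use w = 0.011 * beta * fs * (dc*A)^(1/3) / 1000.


w = 0.011 * beta * fs * (dc * A)^(1/3) / 1000
= 0.011 * 1.35 * 214 * (62 * 15456)^(1/3) / 1000
= 0.313 mm

0.313


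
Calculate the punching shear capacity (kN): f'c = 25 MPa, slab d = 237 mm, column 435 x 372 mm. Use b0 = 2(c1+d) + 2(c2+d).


b0 = 2*(435 + 237) + 2*(372 + 237) = 2562 mm
Vc = 0.33 * sqrt(25) * 2562 * 237 / 1000
= 1001.87 kN

1001.87


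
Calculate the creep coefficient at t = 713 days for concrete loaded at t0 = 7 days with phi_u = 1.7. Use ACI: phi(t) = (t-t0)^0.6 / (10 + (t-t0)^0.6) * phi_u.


dt = 713 - 7 = 706
phi = 706^0.6 / (10 + 706^0.6) * 1.7
= 1.422

1.422


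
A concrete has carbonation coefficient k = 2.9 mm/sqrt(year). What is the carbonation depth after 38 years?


depth = k * sqrt(t)
= 2.9 * sqrt(38)
= 17.88 mm

17.88


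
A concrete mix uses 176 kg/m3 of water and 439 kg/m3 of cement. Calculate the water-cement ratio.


w/c = water / cement
w/c = 176 / 439 = 0.401

0.401


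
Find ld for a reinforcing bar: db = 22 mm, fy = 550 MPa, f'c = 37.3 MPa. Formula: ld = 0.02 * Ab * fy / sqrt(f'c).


Ab = pi * 22^2 / 4 = 380.133 mm2
ld = 0.02 * 380.133 * 550 / sqrt(37.3)
= 684.7 mm

684.7


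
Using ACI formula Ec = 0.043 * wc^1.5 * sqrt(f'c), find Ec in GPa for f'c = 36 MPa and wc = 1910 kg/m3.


Ec = 0.043 * 1910^1.5 * sqrt(36) / 1000
= 21.54 GPa

21.54


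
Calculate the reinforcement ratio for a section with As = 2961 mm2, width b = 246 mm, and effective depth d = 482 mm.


rho = As / (b * d)
= 2961 / (246 * 482)
= 0.025

0.025


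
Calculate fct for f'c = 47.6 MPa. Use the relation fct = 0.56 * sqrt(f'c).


fct = 0.56 * sqrt(47.6)
= 0.56 * 6.899
= 3.864 MPa

3.864


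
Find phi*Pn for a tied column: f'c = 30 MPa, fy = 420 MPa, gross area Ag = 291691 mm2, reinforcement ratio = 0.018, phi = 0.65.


Ast = rho * Ag = 0.018 * 291691 = 5250.438 mm2
phi*Pn = 0.65 * 0.80 * (0.85 * 30 * (291691 - 5250.438) + 420 * 5250.438) / 1000
= 4944.9 kN

4944.9


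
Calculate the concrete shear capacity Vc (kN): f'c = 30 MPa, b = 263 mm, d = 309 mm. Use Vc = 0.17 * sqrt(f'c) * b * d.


Vc = 0.17 * sqrt(30) * 263 * 309 / 1000
= 75.67 kN

75.67


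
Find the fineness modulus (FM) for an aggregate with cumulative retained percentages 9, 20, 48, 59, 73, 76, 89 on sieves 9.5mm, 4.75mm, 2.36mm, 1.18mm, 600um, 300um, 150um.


FM = sum(cumulative % retained) / 100
= 374 / 100
= 3.74

3.74


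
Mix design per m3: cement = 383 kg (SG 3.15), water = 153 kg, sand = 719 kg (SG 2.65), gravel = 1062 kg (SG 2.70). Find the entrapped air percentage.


Vol cement = 383 / (3.15 * 1000) = 0.121587 m3
Vol water = 153 / 1000 = 0.153 m3
Vol sand = 719 / (2.65 * 1000) = 0.271321 m3
Vol gravel = 1062 / (2.70 * 1000) = 0.393333 m3
Total solid + water volume = 0.939241 m3
Air = (1 - 0.939241) * 100 = 6.08%

6.08


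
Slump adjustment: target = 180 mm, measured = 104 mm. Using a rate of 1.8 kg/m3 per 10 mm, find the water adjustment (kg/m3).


Difference = 180 - 104 = 76 mm
Water adjustment = 76 * 1.8 / 10 = 13.7 kg/m3

13.7


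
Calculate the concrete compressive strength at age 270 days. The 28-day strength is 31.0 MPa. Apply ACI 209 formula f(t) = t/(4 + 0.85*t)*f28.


f(270) = 270 / (4 + 0.85 * 270) * 31.0
= 270 / 233.5 * 31.0
= 35.85 MPa

35.85


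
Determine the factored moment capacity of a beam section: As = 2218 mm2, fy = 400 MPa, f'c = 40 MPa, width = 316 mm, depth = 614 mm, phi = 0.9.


a = As * fy / (0.85 * f'c * b)
= 2218 * 400 / (0.85 * 40 * 316)
= 82.5763 mm
Mn = As * fy * (d - a/2) / 10^6
= 508.1099 kN-m
phi*Mn = 0.9 * 508.1099 = 457.3 kN-m

457.3


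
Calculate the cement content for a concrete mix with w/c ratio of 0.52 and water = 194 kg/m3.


Cement = water / (w/c)
= 194 / 0.52
= 373.1 kg/m3

373.1


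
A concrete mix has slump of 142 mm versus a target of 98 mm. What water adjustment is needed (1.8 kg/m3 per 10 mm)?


Difference = 98 - 142 = -44 mm
Water adjustment = -44 * 1.8 / 10 = -7.9 kg/m3

-7.9


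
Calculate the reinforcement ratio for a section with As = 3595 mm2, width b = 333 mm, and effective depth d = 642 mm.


rho = As / (b * d)
= 3595 / (333 * 642)
= 0.0168

0.0168


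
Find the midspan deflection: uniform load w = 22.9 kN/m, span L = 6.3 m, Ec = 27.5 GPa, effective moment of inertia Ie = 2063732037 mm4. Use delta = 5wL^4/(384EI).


Convert: L = 6.3 m = 6300 mm, Ec = 27.5 GPa = 27500 MPa
delta = 5 * 22.9 * 6300^4 / (384 * 27500 * 2063732037)
= 8.28 mm

8.28


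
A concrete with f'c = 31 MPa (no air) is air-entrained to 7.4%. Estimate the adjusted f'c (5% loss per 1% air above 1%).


Strength loss = (7.4 - 1) * 5 = 32.0%
f'c = 31 * (1 - 32.0/100)
= 21.08 MPa

21.08


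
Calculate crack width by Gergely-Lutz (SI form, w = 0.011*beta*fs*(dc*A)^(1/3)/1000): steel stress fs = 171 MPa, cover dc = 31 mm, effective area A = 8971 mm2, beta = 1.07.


w = 0.011 * beta * fs * (dc * A)^(1/3) / 1000
= 0.011 * 1.07 * 171 * (31 * 8971)^(1/3) / 1000
= 0.131 mm

0.131


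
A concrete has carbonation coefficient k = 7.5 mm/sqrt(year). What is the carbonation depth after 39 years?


depth = k * sqrt(t)
= 7.5 * sqrt(39)
= 46.84 mm

46.84


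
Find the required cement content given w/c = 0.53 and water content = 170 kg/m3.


Cement = water / (w/c)
= 170 / 0.53
= 320.8 kg/m3

320.8


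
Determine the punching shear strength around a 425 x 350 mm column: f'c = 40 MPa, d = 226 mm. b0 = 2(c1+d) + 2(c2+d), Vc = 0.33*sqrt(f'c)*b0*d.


b0 = 2*(425 + 226) + 2*(350 + 226) = 2454 mm
Vc = 0.33 * sqrt(40) * 2454 * 226 / 1000
= 1157.52 kN

1157.52


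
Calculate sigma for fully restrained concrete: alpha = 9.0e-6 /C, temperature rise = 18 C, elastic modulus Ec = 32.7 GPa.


sigma = alpha * dT * Ec
= 9.0e-6 * 18 * 32.7 * 1000
= 5.297 MPa

5.297


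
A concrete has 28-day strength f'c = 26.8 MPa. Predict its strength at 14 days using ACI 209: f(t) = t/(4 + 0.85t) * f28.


f(14) = 14 / (4 + 0.85 * 14) * 26.8
= 14 / 15.9 * 26.8
= 23.6 MPa

23.6


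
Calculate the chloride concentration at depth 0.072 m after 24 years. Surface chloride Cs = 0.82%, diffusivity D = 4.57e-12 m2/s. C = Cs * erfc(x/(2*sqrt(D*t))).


t_seconds = 24 * 365.25 * 24 * 3600 = 757382400.0 s
arg = 0.072 / (2 * sqrt(4.57e-12 * 757382400.0))
= 0.6119
erfc(0.6119) = 0.3868
C = 0.82 * 0.3868 = 0.3172%

0.3172


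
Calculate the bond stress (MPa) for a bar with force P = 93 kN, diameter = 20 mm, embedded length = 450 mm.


u = P / (pi * db * ld)
= 93 * 1000 / (pi * 20 * 450)
= 3.289 MPa

3.289


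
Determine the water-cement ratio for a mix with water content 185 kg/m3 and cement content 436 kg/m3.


w/c = water / cement
w/c = 185 / 436 = 0.424

0.424


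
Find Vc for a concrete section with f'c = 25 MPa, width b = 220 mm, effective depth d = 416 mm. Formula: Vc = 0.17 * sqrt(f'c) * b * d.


Vc = 0.17 * sqrt(25) * 220 * 416 / 1000
= 77.79 kN

77.79


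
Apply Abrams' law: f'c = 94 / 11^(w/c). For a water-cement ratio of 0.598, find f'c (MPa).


f'c = 94 / 11^0.598
= 94 / 4.195
= 22.41 MPa

22.41


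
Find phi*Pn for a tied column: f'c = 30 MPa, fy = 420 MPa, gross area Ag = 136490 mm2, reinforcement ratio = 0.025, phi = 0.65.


Ast = rho * Ag = 0.025 * 136490 = 3412.25 mm2
phi*Pn = 0.65 * 0.80 * (0.85 * 30 * (136490 - 3412.25) + 420 * 3412.25) / 1000
= 2509.85 kN

2509.85


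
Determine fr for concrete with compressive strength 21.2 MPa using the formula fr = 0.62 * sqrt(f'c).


fr = 0.62 * sqrt(21.2)
= 2.855 MPa

2.855


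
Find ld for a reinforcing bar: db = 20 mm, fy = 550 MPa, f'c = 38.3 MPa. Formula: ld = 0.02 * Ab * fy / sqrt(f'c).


Ab = pi * 20^2 / 4 = 314.159 mm2
ld = 0.02 * 314.159 * 550 / sqrt(38.3)
= 558.4 mm

558.4


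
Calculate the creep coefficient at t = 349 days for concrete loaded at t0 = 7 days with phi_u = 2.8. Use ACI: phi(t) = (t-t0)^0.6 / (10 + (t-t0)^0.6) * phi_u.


dt = 349 - 7 = 342
phi = 342^0.6 / (10 + 342^0.6) * 2.8
= 2.151

2.151


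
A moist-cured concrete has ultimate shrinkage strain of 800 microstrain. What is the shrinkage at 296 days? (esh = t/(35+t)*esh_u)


esh(296) = 296 / (35 + 296) * 800
= 296 / 331 * 800
= 715.4 microstrain

715.4


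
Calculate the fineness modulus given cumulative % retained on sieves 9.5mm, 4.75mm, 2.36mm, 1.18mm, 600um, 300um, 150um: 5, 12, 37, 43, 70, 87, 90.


FM = sum(cumulative % retained) / 100
= 344 / 100
= 3.44

3.44


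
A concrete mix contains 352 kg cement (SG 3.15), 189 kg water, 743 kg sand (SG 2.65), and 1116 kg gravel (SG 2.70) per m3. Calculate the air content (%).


Vol cement = 352 / (3.15 * 1000) = 0.111746 m3
Vol water = 189 / 1000 = 0.189 m3
Vol sand = 743 / (2.65 * 1000) = 0.280377 m3
Vol gravel = 1116 / (2.70 * 1000) = 0.413333 m3
Total solid + water volume = 0.994457 m3
Air = (1 - 0.994457) * 100 = 0.55%

0.55


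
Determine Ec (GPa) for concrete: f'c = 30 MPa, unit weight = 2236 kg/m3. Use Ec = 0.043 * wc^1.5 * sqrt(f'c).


Ec = 0.043 * 2236^1.5 * sqrt(30) / 1000
= 24.9 GPa

24.9


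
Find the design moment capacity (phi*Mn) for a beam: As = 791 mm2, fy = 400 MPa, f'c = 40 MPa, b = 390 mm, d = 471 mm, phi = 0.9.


a = As * fy / (0.85 * f'c * b)
= 791 * 400 / (0.85 * 40 * 390)
= 23.8612 mm
Mn = As * fy * (d - a/2) / 10^6
= 145.2496 kN-m
phi*Mn = 0.9 * 145.2496 = 130.72 kN-m

130.72


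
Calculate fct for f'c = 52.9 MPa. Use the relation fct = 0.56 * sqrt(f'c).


fct = 0.56 * sqrt(52.9)
= 0.56 * 7.273
= 4.073 MPa

4.073


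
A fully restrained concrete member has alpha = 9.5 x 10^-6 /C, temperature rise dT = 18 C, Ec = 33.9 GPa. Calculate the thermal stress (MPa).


sigma = alpha * dT * Ec
= 9.5e-6 * 18 * 33.9 * 1000
= 5.797 MPa

5.797


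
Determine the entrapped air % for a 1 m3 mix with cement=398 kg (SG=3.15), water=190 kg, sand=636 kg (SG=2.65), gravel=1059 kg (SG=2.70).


Vol cement = 398 / (3.15 * 1000) = 0.126349 m3
Vol water = 190 / 1000 = 0.19 m3
Vol sand = 636 / (2.65 * 1000) = 0.24 m3
Vol gravel = 1059 / (2.70 * 1000) = 0.392222 m3
Total solid + water volume = 0.948571 m3
Air = (1 - 0.948571) * 100 = 5.14%

5.14


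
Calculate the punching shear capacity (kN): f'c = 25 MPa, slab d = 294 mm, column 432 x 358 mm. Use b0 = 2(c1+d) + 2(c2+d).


b0 = 2*(432 + 294) + 2*(358 + 294) = 2756 mm
Vc = 0.33 * sqrt(25) * 2756 * 294 / 1000
= 1336.94 kN

1336.94


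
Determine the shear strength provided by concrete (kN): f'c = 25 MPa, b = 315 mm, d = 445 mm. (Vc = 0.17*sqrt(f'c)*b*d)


Vc = 0.17 * sqrt(25) * 315 * 445 / 1000
= 119.15 kN

119.15


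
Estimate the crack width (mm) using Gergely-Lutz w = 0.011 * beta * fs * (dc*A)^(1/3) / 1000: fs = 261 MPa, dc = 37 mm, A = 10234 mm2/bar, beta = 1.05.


w = 0.011 * beta * fs * (dc * A)^(1/3) / 1000
= 0.011 * 1.05 * 261 * (37 * 10234)^(1/3) / 1000
= 0.218 mm

0.218


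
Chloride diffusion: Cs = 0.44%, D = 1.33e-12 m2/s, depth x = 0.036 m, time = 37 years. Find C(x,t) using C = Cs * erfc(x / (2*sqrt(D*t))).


t_seconds = 37 * 365.25 * 24 * 3600 = 1167631200.0 s
arg = 0.036 / (2 * sqrt(1.33e-12 * 1167631200.0))
= 0.4568
erfc(0.4568) = 0.5183
C = 0.44 * 0.5183 = 0.2281%

0.2281


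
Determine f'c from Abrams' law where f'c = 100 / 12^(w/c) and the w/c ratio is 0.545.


f'c = 100 / 12^0.545
= 100 / 3.874
= 25.81 MPa

25.81


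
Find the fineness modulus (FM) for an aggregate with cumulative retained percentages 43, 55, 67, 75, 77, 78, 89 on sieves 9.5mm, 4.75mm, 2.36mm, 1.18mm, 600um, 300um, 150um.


FM = sum(cumulative % retained) / 100
= 484 / 100
= 4.84

4.84


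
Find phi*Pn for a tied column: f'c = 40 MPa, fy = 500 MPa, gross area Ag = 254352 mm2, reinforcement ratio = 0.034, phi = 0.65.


Ast = rho * Ag = 0.034 * 254352 = 8647.968 mm2
phi*Pn = 0.65 * 0.80 * (0.85 * 40 * (254352 - 8647.968) + 500 * 8647.968) / 1000
= 6592.52 kN

6592.52


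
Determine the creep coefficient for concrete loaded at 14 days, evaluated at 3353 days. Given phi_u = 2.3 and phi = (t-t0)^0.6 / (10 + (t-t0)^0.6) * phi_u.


dt = 3353 - 14 = 3339
phi = 3339^0.6 / (10 + 3339^0.6) * 2.3
= 2.136

2.136


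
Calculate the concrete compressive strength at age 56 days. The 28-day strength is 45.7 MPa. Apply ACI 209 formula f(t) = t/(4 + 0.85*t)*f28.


f(56) = 56 / (4 + 0.85 * 56) * 45.7
= 56 / 51.6 * 45.7
= 49.6 MPa

49.6


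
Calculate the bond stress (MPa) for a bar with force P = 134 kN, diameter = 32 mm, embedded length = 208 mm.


u = P / (pi * db * ld)
= 134 * 1000 / (pi * 32 * 208)
= 6.408 MPa

6.408


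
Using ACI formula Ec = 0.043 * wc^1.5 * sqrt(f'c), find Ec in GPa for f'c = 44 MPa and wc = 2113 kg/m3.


Ec = 0.043 * 2113^1.5 * sqrt(44) / 1000
= 27.7 GPa

27.7


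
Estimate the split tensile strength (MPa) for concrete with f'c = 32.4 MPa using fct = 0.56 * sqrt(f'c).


fct = 0.56 * sqrt(32.4)
= 0.56 * 5.692
= 3.188 MPa

3.188


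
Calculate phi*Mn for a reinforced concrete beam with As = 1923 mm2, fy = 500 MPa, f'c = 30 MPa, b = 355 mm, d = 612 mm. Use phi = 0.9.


a = As * fy / (0.85 * f'c * b)
= 1923 * 500 / (0.85 * 30 * 355)
= 106.2138 mm
Mn = As * fy * (d - a/2) / 10^6
= 537.3757 kN-m
phi*Mn = 0.9 * 537.3757 = 483.64 kN-m

483.64


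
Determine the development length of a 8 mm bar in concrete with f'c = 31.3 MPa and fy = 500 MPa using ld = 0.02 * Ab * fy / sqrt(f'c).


Ab = pi * 8^2 / 4 = 50.265 mm2
ld = 0.02 * 50.265 * 500 / sqrt(31.3)
= 89.8 mm

89.8


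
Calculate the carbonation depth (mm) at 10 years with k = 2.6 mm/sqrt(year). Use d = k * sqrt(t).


depth = k * sqrt(t)
= 2.6 * sqrt(10)
= 8.22 mm

8.22


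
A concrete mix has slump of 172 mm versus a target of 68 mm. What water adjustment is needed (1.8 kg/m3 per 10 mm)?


Difference = 68 - 172 = -104 mm
Water adjustment = -104 * 1.8 / 10 = -18.7 kg/m3

-18.7


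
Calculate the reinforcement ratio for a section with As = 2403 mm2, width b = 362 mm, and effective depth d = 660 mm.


rho = As / (b * d)
= 2403 / (362 * 660)
= 0.0101

0.0101


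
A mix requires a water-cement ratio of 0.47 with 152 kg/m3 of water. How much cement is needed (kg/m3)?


Cement = water / (w/c)
= 152 / 0.47
= 323.4 kg/m3

323.4


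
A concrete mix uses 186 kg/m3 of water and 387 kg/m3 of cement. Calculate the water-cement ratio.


w/c = water / cement
w/c = 186 / 387 = 0.481

0.481


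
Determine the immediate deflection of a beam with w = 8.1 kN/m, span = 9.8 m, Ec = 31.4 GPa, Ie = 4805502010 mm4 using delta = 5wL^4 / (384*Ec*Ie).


Convert: L = 9.8 m = 9800 mm, Ec = 31.4 GPa = 31400 MPa
delta = 5 * 8.1 * 9800^4 / (384 * 31400 * 4805502010)
= 6.45 mm

6.45
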